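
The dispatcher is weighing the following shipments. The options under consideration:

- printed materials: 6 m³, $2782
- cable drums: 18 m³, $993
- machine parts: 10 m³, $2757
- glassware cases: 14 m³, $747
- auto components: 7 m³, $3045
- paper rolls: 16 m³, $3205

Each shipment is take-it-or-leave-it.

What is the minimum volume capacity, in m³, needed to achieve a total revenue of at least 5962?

22

Minimise m³ subject to total revenue ≥ 5962.
printed materials + paper rolls: 5987 revenue at 22 m³.
Below 22 m³ the best achievable stays under 5962.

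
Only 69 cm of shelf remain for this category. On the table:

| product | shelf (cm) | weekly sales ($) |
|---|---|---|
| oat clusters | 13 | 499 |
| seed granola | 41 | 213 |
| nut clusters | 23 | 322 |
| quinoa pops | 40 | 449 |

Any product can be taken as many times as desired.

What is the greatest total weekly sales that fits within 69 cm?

2495

By weekly sales per cm: oat clusters 38.38, nut clusters 14.00, quinoa pops 11.22 lead.
Best packing: 5×oat clusters — 65 cm, 2495 total.
That's the maximum — no swap from here does better than 2495.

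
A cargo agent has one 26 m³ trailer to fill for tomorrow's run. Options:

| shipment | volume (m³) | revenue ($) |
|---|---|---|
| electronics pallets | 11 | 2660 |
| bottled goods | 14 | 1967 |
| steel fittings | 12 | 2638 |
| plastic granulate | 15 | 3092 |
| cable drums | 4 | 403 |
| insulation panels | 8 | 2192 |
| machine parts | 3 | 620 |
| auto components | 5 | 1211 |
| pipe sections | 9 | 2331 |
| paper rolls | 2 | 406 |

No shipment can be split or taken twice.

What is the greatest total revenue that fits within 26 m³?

6469

Taking the top-ratio shipments first gives insulation panels + machine parts + auto components + pipe sections for 6354 (25 m³).
The 12 m³ tied up in machine parts and pipe sections is better spent on electronics pallets + paper rolls — total rises to 6469 (26 m³).
That's the maximum — no swap from here does better than 6469.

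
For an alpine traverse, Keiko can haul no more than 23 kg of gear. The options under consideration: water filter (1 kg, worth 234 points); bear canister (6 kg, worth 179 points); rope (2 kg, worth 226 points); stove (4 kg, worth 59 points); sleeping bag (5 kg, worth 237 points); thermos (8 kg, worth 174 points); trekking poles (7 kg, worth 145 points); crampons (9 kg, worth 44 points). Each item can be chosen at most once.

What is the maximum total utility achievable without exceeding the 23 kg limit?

1050

Water filter + bear canister + rope + sleeping bag + thermos uses 22 of the 23 kg and totals 1050.
Runner-up water filter + bear canister + rope + sleeping bag + trekking poles tops out at 1021.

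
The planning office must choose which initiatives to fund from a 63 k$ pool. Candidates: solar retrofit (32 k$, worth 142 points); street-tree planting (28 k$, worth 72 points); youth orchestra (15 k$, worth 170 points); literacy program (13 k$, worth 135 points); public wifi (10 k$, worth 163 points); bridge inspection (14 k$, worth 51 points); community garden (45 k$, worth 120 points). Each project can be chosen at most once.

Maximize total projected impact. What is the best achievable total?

Ranking by ratio (projected impact/k$): public wifi 16.30, youth orchestra 11.33, literacy program 10.38, solar retrofit 4.44.
Taking youth orchestra + literacy program + public wifi + bridge inspection: 52 k$ used, 519 in projected impact.

519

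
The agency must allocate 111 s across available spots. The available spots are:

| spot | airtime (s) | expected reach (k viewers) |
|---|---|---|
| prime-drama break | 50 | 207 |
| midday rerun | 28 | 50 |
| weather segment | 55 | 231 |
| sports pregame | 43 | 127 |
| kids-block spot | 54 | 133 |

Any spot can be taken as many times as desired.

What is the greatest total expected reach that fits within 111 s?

462

Best packing: 2×weather segment — 110 s, 462 total.
Nothing else within 111 s beats 462.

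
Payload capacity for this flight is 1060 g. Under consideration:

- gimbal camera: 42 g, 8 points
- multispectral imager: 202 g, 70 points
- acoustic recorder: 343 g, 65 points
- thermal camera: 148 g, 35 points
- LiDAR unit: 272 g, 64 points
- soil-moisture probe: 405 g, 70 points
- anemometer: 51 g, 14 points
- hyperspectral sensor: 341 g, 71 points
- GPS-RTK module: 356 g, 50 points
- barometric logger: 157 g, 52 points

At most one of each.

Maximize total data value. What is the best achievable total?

271

Density check — multispectral imager 0.35, barometric logger 0.33, anemometer 0.27, thermal camera 0.24 are the best per g.
Greedy by ratio would take gimbal camera + multispectral imager + thermal camera + LiDAR unit + anemometer + barometric logger: 872 g used, total 243.
Dropping gimbal camera and thermal camera frees 190 g; slotting in hyperspectral sensor (341 g) lifts the total to 271 at 1023 g.
Every other selection either busts 1060 g or fails to beat 271.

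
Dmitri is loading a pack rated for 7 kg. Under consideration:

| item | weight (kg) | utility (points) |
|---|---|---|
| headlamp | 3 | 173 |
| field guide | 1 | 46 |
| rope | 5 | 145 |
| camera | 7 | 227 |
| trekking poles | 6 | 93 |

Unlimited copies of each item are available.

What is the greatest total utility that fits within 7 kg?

392

Ranking by ratio (utility/kg): headlamp 57.67, field guide 46.00, camera 32.43, rope 29.00.
Best packing: 2×headlamp + field guide — 7 kg, 392 total.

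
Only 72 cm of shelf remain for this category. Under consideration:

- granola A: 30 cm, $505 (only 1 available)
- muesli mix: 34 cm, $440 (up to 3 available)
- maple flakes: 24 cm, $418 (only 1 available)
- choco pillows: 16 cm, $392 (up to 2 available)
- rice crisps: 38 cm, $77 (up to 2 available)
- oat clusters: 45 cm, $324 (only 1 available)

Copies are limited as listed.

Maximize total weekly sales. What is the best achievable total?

Filling by ratio: maple flakes + 2×choco pillows for 1202, with 16 cm left unused.
The 16 cm tied up in choco pillows is better spent on granola A — total rises to 1315 (70 cm).

1315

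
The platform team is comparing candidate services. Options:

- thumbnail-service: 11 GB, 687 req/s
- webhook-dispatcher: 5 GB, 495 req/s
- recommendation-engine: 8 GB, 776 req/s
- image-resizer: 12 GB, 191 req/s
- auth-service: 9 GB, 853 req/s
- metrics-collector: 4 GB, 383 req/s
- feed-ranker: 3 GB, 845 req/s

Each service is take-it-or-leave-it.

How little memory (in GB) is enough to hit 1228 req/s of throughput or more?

7

Look for the lowest-memory combination reaching 1228.
metrics-collector + feed-ranker: 1228 throughput at 7 GB.
Any bundle with less than 7 GB falls short of 1228.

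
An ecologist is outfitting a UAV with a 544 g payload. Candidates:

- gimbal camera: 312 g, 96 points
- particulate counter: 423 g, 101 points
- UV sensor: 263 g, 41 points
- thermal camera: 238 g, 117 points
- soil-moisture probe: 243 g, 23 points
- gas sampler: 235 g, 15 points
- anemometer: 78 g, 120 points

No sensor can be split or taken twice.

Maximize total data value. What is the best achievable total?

237

Ranking by ratio (data value/g): anemometer 1.54, thermal camera 0.49, gimbal camera 0.31.
Thermal camera + anemometer uses 316 of the 544 g and totals 237.
The closest alternative, particulate counter + anemometer, reaches only 221.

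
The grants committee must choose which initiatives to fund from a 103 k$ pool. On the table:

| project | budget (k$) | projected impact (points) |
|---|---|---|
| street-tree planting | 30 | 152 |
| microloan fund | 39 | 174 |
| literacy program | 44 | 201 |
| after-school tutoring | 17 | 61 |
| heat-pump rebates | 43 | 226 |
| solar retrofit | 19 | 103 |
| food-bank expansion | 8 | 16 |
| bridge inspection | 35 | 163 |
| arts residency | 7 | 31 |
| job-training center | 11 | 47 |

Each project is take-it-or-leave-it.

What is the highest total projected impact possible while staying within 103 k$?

Taking the top-ratio projects first gives street-tree planting + heat-pump rebates + solar retrofit + arts residency for 512 (99 k$).
Replace arts residency with job-training center: the trade gains 16 net, giving 528 at 103 k$.
Next best is street-tree planting + heat-pump rebates + solar retrofit + arts residency at 512 (99 k$) — short by 16.

528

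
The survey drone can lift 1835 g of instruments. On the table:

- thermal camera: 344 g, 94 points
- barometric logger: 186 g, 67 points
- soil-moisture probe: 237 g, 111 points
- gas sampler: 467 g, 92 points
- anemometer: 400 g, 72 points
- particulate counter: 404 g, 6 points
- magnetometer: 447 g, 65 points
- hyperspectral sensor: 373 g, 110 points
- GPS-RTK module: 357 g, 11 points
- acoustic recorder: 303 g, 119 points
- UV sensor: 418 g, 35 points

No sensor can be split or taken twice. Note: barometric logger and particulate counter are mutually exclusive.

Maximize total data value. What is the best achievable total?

526

Ranking by ratio (data value/g): soil-moisture probe 0.47, acoustic recorder 0.39, barometric logger 0.36.
A density-first pass picks thermal camera + barometric logger + soil-moisture probe + hyperspectral sensor + GPS-RTK module + acoustic recorder — 512 at 1800 g.
Replace barometric logger and GPS-RTK module with gas sampler: the trade gains 14 net, giving 526 at 1724 g.
Next best is thermal camera + barometric logger + soil-moisture probe + hyperspectral sensor + GPS-RTK module + acoustic recorder at 512 (1800 g) — short by 14.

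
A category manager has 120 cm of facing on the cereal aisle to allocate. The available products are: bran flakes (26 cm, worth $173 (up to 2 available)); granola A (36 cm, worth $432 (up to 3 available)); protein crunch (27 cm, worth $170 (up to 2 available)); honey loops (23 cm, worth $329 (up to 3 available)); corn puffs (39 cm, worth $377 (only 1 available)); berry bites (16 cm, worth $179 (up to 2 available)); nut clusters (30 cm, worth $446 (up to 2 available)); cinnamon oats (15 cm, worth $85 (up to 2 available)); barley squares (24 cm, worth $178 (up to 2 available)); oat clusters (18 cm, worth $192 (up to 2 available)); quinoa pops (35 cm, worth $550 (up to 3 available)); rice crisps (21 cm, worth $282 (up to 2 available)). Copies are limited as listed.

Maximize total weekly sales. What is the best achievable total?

1771

Taking the top-ratio products first gives cinnamon oats + 3×quinoa pops for 1735 (120 cm).
Dropping cinnamon oats and 2×quinoa pops frees 85 cm; slotting in honey loops + 2×nut clusters (83 cm) lifts the total to 1771 at 118 cm.
That's the maximum — no swap from here does better than 1771.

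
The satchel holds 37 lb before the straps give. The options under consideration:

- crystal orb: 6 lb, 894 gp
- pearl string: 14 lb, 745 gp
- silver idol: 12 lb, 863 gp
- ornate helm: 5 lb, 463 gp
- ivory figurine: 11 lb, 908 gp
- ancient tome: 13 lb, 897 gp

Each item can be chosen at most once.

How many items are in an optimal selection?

4

The maximum value within 37 lb is 3162.
For example crystal orb + ornate helm + ivory figurine + ancient tome achieves it, using 35 lb.
All optima have 4 items.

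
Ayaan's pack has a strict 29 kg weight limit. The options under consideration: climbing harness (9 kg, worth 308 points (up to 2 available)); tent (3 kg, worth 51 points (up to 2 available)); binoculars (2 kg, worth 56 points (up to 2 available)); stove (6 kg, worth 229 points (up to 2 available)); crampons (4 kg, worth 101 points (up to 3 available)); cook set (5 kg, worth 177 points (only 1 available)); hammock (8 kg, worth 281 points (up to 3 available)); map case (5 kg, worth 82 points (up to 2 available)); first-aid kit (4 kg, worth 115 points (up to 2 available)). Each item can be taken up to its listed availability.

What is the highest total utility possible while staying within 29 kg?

Greedy by ratio would take 2×stove + cook set + hammock + first-aid kit: 29 kg used, total 1031.
Dropping cook set and first-aid kit frees 9 kg; slotting in climbing harness (9 kg) lifts the total to 1047 at 29 kg.

1047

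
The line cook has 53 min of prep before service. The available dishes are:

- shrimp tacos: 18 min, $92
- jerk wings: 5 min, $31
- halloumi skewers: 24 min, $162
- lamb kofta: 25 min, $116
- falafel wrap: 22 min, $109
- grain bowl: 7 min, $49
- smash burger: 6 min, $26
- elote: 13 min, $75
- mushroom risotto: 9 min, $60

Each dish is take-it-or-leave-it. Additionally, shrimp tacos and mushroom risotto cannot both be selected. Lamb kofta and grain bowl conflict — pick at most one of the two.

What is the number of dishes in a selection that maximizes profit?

4

The maximum profit within 53 min is 346.
For example halloumi skewers + grain bowl + elote + mushroom risotto achieves it, using 53 min.
All optima have 4 dishes.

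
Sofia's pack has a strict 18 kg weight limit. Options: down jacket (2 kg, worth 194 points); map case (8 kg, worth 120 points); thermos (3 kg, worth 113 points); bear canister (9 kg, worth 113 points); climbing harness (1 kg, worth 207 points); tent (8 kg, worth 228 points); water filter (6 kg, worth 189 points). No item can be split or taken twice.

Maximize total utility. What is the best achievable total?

818

Density check — climbing harness 207.00, down jacket 97.00, thermos 37.67 are the best per kg.
Taking the top-ratio items first gives down jacket + thermos + climbing harness + water filter for 703 (12 kg).
The 3 kg tied up in thermos is better spent on tent — total rises to 818 (17 kg).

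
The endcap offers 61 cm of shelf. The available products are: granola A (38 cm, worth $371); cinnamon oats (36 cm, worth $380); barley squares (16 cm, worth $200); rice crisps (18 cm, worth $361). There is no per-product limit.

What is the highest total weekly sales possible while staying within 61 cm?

By weekly sales per cm: rice crisps 20.06, barley squares 12.50, cinnamon oats 10.56 lead.
The ratio ordering already packs tightly: 3×rice crisps, 54 cm, 1083.
Every other selection either busts 61 cm or fails to beat 1083.

1083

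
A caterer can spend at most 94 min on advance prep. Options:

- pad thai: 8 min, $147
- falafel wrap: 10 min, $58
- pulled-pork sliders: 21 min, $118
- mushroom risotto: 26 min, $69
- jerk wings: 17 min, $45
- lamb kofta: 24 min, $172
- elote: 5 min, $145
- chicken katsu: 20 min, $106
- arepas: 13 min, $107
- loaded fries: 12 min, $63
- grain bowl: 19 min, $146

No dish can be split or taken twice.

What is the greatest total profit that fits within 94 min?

The ratio ordering already packs tightly: pad thai + falafel wrap + lamb kofta + elote + arepas + loaded fries + grain bowl, 91 min, 838.
Nothing else within 94 min beats 838.

838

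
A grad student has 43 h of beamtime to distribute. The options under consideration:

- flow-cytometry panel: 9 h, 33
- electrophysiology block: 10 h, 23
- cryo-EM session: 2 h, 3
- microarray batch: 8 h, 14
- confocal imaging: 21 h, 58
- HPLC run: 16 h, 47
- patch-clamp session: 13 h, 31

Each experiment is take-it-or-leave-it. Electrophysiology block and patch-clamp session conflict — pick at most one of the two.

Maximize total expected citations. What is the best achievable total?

122

Density check — flow-cytometry panel 3.67, HPLC run 2.94, confocal imaging 2.76 are the best per h.
Greedy by ratio would take flow-cytometry panel + cryo-EM session + HPLC run + patch-clamp session: 40 h used, total 114.
Dropping cryo-EM session and HPLC run frees 18 h; slotting in confocal imaging (21 h) lifts the total to 122 at 43 h.
No other feasible combination exceeds 122.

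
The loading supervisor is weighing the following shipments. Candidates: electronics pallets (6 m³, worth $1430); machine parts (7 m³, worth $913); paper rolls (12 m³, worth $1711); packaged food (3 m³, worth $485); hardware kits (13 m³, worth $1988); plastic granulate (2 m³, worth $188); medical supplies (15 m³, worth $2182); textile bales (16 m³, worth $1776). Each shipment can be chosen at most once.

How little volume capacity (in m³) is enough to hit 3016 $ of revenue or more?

18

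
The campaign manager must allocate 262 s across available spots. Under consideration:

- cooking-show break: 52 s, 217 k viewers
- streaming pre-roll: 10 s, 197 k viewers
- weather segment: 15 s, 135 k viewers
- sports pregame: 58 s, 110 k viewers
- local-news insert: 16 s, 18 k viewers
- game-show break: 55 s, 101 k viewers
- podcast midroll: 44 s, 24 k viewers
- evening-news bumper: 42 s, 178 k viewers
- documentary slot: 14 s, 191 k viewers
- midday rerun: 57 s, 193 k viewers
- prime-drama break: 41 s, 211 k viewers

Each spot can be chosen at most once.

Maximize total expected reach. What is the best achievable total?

Taking cooking-show break + streaming pre-roll + weather segment + local-news insert + evening-news bumper + documentary slot + midday rerun + prime-drama break: 247 s used, 1340 in expected reach.

1340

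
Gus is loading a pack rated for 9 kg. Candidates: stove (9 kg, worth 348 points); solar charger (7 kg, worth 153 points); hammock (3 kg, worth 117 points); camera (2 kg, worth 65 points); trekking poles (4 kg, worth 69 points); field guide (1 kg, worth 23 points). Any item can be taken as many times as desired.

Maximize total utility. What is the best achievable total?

Best packing: 3×hammock — 9 kg, 351 total.
Nothing else within 9 kg beats 351.

351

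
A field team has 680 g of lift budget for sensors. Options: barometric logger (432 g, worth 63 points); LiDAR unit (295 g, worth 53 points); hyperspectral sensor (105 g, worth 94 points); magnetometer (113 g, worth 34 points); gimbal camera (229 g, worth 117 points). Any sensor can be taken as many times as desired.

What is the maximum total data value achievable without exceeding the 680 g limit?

Density check — hyperspectral sensor 0.90, gimbal camera 0.51, magnetometer 0.30, LiDAR unit 0.18 are the best per g.
Best packing: 6×hyperspectral sensor — 630 g, 564 total.

564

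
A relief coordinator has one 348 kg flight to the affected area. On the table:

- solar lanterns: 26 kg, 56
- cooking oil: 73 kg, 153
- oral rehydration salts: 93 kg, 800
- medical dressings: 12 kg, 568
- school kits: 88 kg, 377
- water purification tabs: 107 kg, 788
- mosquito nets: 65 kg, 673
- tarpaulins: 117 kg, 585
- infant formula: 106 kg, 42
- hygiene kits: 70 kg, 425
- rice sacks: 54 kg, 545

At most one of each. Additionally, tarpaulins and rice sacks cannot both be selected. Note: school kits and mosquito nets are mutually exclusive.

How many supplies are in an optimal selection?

5

Optimal total is 3374.
For example oral rehydration salts + medical dressings + water purification tabs + mosquito nets + rice sacks achieves it, using 331 kg.
Any selection reaching 3374 contains exactly 5 supplies.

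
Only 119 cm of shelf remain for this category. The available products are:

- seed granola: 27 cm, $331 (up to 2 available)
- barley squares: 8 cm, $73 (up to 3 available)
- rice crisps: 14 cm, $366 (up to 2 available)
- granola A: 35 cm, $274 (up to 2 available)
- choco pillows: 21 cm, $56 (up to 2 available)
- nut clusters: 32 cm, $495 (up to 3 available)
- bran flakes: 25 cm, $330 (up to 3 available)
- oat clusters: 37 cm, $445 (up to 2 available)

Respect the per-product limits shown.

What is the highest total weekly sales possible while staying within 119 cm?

2053

Greedy by ratio would take 2×rice crisps + 2×nut clusters + bran flakes: 117 cm used, total 2052.
Dropping bran flakes frees 25 cm; slotting in seed granola (27 cm) lifts the total to 2053 at 119 cm.
Every other selection either busts 119 cm or exceeds an availability limit or fails to beat 2053.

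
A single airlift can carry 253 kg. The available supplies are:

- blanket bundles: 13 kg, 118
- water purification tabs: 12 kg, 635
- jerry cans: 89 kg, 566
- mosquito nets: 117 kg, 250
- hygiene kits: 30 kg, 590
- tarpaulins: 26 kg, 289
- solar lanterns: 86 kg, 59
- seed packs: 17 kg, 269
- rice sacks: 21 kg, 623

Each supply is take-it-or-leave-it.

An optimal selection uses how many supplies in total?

Best achievable people served is 3090.
One optimal bundle: blanket bundles + water purification tabs + jerry cans + hygiene kits + tarpaulins + seed packs + rice sacks (208 kg).
Any selection reaching 3090 contains exactly 7 supplies.

7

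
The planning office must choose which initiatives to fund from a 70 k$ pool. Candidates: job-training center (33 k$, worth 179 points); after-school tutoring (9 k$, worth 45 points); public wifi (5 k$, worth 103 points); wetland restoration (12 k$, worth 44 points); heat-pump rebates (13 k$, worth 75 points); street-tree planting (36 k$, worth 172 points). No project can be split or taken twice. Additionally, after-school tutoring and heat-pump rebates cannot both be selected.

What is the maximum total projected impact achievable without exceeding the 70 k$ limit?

401

Best packing: job-training center + public wifi + wetland restoration + heat-pump rebates — 63 k$, 401 total.
Next best is public wifi + wetland restoration + heat-pump rebates + street-tree planting at 394 (66 k$) — short by 7.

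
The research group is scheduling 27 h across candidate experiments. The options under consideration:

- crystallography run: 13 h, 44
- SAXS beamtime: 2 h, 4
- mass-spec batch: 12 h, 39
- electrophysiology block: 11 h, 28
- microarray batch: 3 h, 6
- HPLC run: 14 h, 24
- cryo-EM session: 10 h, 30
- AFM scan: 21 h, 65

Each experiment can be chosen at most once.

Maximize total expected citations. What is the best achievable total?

87

Ranking by ratio (expected citations/h): crystallography run 3.38, mass-spec batch 3.25, AFM scan 3.10.
Crystallography run + SAXS beamtime + mass-spec batch uses 27 of the 27 h and totals 87.
Runner-up crystallography run + mass-spec batch tops out at 83.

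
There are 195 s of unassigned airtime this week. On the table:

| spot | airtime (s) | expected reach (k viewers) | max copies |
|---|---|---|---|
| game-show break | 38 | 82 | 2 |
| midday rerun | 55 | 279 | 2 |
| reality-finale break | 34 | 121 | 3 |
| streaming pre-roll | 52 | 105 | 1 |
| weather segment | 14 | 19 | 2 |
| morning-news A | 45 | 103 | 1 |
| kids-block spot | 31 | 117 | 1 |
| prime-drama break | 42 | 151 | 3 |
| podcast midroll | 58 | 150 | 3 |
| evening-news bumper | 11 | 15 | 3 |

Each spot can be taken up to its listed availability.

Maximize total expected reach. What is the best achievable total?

860

By expected reach per s: midday rerun 5.07, kids-block spot 3.77, prime-drama break 3.60 lead.
A density-first pass picks 2×midday rerun + kids-block spot + prime-drama break + evening-news bumper — 841 at 194 s.
The 42 s tied up in kids-block spot and evening-news bumper is better spent on prime-drama break — total rises to 860 (194 s).
No other feasible combination exceeds 860.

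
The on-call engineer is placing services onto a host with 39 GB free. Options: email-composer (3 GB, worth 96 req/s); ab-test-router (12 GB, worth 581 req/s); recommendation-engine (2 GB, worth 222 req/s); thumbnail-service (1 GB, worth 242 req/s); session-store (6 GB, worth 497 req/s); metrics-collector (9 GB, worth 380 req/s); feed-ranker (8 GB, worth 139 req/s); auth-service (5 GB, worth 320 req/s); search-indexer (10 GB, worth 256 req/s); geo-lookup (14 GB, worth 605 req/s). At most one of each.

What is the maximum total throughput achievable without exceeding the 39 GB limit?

By throughput per GB: thumbnail-service 242.00, recommendation-engine 111.00, session-store 82.83, auth-service 64.00 lead.
Email-composer + ab-test-router + recommendation-engine + thumbnail-service + session-store + metrics-collector + auth-service uses 38 of the 39 GB and totals 2338.

2338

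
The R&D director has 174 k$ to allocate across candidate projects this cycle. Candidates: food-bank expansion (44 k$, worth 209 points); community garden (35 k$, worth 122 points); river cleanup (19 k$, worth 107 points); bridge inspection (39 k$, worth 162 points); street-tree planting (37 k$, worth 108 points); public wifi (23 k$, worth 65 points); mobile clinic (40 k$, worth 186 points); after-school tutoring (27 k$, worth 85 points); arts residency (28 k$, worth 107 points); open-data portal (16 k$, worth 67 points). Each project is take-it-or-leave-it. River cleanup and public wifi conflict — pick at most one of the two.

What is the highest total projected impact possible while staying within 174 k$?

771

Ranking by ratio (projected impact/k$): river cleanup 5.63, food-bank expansion 4.75, mobile clinic 4.65, open-data portal 4.19.
Filling by ratio: food-bank expansion + river cleanup + bridge inspection + mobile clinic + open-data portal for 731, with 16 k$ left unused.
The 16 k$ tied up in open-data portal is better spent on arts residency — total rises to 771 (170 k$).
Nothing else feasible within 174 k$ beats 771.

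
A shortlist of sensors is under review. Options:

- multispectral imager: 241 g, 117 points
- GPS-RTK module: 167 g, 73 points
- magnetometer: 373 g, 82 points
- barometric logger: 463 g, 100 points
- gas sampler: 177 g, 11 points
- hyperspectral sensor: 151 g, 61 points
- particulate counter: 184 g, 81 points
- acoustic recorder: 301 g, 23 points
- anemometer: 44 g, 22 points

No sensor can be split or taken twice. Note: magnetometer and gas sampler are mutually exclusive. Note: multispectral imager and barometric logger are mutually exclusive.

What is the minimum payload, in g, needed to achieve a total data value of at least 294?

743

Minimise g subject to total data value ≥ 294.
Taking multispectral imager + GPS-RTK module + hyperspectral sensor + particulate counter gives 332 (≥ 294) for 743 g.
Any bundle with less than 743 g falls short of 294.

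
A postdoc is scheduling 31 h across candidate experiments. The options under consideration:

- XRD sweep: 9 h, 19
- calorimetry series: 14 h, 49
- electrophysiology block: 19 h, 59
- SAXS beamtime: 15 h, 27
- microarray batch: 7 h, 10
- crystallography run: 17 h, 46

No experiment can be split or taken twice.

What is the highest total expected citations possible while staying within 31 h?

95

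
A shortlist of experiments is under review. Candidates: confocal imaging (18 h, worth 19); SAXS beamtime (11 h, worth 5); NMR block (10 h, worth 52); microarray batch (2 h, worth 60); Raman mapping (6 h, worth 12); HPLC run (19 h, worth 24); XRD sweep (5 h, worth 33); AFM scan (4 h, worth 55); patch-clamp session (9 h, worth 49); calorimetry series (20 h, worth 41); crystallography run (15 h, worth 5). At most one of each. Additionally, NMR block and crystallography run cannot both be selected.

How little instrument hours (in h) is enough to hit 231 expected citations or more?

Look for the lowest-instrument combination reaching 231.
Taking NMR block + microarray batch + XRD sweep + AFM scan + patch-clamp session gives 249 (≥ 231) for 30 h.
Any bundle with less than 30 h falls short of 231.

30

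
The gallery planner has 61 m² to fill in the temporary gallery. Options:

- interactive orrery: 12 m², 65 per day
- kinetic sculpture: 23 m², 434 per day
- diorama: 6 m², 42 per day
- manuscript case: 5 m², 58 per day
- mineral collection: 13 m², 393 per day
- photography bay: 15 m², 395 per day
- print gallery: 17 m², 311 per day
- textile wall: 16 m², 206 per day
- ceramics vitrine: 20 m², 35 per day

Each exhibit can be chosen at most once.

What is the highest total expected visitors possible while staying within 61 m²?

1305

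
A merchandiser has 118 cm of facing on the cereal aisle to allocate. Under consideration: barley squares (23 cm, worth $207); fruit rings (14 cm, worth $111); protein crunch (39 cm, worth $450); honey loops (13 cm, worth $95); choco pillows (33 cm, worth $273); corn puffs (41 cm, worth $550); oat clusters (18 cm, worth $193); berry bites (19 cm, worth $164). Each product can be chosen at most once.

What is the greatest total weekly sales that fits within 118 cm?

1357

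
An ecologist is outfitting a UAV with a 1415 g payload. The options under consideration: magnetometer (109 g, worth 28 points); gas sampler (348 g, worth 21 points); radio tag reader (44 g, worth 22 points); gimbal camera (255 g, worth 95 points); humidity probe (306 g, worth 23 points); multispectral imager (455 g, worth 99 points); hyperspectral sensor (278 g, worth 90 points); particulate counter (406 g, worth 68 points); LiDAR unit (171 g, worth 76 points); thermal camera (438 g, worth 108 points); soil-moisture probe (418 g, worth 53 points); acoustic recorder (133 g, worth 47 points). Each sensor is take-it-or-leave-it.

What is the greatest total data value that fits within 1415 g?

444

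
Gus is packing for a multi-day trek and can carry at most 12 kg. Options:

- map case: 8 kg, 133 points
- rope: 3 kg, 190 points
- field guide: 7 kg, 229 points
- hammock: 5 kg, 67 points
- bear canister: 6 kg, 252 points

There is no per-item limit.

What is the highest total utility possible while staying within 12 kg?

Best packing: 4×rope — 12 kg, 760 total.
Nothing else within 12 kg beats 760.

760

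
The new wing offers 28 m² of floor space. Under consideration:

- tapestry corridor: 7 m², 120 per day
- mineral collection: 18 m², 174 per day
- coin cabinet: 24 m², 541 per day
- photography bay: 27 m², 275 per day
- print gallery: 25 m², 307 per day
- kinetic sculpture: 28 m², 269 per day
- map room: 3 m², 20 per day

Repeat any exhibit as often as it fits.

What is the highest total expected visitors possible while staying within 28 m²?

Ranking by ratio (expected visitors/m²): coin cabinet 22.54, tapestry corridor 17.14, print gallery 12.28.
The ratio ordering already packs tightly: coin cabinet + map room, 27 m², 561.

561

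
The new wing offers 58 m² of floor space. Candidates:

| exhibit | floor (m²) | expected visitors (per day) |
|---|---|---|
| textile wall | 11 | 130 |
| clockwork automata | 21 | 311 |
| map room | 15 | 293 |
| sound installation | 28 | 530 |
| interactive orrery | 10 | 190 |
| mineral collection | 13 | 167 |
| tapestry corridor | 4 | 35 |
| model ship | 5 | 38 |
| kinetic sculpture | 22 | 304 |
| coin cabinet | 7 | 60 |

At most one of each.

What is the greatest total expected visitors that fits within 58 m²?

1051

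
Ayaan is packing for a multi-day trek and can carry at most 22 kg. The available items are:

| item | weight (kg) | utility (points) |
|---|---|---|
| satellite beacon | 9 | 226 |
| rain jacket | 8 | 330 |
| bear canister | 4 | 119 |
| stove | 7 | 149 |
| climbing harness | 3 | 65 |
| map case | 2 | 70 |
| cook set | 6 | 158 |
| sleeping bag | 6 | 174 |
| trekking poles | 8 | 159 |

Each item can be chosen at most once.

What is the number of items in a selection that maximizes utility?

The maximum utility within 22 kg is 732.
rain jacket + map case + cook set + sleeping bag hits 732 at 22 kg.
Any selection reaching 732 contains exactly 4 items.

4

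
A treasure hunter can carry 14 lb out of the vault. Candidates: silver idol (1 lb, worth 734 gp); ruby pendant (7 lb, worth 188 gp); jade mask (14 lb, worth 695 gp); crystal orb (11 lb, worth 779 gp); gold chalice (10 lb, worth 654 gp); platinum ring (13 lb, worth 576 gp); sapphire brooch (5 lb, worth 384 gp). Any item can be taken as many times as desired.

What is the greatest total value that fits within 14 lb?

10276

Ranking by ratio (value/lb): silver idol 734.00, sapphire brooch 76.80, crystal orb 70.82.
The ratio ordering already packs tightly: 14×silver idol, 14 lb, 10276.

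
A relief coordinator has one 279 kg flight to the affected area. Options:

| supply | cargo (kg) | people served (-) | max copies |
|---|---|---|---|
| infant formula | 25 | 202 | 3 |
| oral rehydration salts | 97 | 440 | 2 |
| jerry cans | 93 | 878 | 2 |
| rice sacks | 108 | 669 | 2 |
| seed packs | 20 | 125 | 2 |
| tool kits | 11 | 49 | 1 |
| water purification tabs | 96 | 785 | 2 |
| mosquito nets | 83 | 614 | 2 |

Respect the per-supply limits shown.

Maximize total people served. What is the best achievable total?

2411

Density check — jerry cans 9.44, water purification tabs 8.18, infant formula 8.08 are the best per kg.
The ratio ordering already packs tightly: 3×infant formula + 2×jerry cans + tool kits, 272 kg, 2411.
Nothing else within 279 kg beats 2411.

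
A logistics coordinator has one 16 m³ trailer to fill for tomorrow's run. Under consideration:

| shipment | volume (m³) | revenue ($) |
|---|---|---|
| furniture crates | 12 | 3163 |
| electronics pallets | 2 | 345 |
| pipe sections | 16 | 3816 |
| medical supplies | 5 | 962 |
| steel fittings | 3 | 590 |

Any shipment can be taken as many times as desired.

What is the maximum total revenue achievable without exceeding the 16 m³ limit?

3853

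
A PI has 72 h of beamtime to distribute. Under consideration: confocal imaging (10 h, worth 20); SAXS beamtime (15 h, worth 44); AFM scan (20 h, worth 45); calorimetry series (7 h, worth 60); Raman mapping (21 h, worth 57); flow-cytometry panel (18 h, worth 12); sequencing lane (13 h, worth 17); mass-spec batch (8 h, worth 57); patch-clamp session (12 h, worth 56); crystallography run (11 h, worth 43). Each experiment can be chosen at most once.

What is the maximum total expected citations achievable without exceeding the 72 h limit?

293

Filling by ratio: confocal imaging + SAXS beamtime + calorimetry series + mass-spec batch + patch-clamp session + crystallography run for 280, with 9 h left unused.
Replace SAXS beamtime with Raman mapping: the trade gains 13 net, giving 293 at 69 h.
No other feasible combination exceeds 293.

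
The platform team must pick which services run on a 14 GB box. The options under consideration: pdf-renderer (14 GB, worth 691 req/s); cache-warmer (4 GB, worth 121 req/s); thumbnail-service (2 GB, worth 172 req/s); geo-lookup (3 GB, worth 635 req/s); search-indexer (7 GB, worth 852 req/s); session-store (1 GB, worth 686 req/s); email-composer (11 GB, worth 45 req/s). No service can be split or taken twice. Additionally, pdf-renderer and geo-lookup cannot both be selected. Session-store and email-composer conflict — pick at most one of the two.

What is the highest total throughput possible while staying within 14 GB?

2345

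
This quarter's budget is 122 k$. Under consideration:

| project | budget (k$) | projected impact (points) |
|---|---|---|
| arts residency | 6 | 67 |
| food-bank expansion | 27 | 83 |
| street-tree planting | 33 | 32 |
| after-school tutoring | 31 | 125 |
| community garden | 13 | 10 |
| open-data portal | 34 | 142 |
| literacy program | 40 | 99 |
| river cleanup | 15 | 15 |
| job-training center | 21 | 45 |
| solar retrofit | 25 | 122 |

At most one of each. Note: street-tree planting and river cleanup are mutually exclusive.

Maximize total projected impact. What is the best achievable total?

501

By projected impact per k$: arts residency 11.17, solar retrofit 4.88, open-data portal 4.18, after-school tutoring 4.03 lead.
Best packing: arts residency + after-school tutoring + open-data portal + job-training center + solar retrofit — 117 k$, 501 total.
An exhaustive check of the 1024 subsets confirms 501.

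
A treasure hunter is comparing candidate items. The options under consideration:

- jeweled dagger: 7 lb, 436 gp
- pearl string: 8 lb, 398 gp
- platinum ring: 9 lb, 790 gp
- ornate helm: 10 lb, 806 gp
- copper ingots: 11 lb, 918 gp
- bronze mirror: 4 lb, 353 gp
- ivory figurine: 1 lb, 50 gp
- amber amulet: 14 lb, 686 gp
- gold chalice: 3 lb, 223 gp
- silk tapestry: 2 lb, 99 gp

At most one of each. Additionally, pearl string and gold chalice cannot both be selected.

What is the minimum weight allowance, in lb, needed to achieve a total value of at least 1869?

23

Minimise lb subject to total value ≥ 1869.
platinum ring + ornate helm + bronze mirror reaches 1949 using 23 lb.
No combination under 23 lb hits 1869.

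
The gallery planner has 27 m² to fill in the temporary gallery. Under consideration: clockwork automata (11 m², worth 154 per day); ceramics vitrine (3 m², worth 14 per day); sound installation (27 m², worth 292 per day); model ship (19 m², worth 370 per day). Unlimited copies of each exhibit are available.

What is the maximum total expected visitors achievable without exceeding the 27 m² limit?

398

The ratio ordering already packs tightly: 2×ceramics vitrine + model ship, 25 m², 398.
That's the maximum — no swap from here does better than 398.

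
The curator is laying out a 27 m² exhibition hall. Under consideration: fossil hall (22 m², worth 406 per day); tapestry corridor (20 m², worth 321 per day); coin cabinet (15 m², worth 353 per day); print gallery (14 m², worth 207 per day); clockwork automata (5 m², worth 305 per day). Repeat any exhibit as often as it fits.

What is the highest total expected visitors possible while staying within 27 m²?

1525

Taking 5×clockwork automata: 25 m² used, 1525 in expected visitors.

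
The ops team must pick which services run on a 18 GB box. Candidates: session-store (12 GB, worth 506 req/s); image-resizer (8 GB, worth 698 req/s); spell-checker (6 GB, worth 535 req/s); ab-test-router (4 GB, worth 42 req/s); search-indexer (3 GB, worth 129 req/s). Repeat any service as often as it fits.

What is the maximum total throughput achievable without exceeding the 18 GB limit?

1605

The ratio ordering already packs tightly: 3×spell-checker, 18 GB, 1605.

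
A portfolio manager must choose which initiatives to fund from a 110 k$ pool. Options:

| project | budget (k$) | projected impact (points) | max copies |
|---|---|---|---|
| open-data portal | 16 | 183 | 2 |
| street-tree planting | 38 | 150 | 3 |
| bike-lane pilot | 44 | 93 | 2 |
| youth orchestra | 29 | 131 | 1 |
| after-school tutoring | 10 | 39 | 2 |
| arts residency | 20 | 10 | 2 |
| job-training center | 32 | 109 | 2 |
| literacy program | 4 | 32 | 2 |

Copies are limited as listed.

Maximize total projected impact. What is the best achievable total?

2×open-data portal + street-tree planting + youth orchestra + 2×literacy program uses 107 of the 110 k$ and totals 711.
That's the maximum — no swap from here does better than 711.

711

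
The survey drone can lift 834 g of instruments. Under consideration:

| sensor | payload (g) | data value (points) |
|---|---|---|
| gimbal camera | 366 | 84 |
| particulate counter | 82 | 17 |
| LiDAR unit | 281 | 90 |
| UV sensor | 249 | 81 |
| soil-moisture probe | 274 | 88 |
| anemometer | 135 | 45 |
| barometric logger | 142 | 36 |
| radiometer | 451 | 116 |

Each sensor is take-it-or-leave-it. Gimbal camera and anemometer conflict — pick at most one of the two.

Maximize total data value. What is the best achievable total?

Filling by ratio: UV sensor + soil-moisture probe + anemometer + barometric logger for 250, with 34 g left unused.
Dropping anemometer and barometric logger frees 277 g; slotting in LiDAR unit (281 g) lifts the total to 259 at 804 g.
LiDAR unit + soil-moisture probe + anemometer + barometric logger matches that 259 at 832 g; no feasible combination exceeds it.

259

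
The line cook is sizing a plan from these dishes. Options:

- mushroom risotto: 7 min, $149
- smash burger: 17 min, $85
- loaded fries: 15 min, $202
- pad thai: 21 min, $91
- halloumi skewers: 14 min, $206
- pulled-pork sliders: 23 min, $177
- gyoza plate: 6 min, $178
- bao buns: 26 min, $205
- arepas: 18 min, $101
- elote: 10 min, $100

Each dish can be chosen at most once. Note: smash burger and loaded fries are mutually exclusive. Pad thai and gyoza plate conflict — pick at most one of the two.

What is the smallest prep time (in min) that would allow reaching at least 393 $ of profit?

Need the lightest bundle worth ≥ 393.
mushroom risotto + gyoza plate + elote: 427 profit at 23 min.
No combination under 23 min hits 393.

23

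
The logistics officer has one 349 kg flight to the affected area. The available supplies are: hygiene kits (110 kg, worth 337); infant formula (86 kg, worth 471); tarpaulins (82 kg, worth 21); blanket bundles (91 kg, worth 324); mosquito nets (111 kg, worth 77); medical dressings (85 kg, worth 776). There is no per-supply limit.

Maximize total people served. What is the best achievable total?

Best packing: 4×medical dressings — 340 kg, 3104 total.
Every other selection either busts 349 kg or fails to beat 3104.

3104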